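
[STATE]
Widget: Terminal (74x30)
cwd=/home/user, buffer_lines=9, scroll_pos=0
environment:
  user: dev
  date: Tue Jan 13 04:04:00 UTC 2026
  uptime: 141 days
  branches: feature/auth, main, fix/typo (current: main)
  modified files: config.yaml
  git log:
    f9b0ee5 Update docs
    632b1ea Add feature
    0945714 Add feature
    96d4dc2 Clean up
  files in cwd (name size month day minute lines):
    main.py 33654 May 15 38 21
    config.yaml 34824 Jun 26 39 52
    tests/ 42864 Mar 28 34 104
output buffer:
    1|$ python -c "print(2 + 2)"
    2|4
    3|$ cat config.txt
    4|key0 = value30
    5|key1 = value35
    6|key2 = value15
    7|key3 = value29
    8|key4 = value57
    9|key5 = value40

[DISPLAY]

$ python -c "print(2 + 2)"                                                
4                                                                         
$ cat config.txt                                                          
key0 = value30                                                            
key1 = value35                                                            
key2 = value15                                                            
key3 = value29                                                            
key4 = value57                                                            
key5 = value40                                                            
$ █                                                                       
                                                                          
                                                                          
                                                                          
                                                                          
                                                                          
                                                                          
                                                                          
                                                                          
                                                                          
                                                                          
                                                                          
                                                                          
                                                                          
                                                                          
                                                                          
                                                                          
                                                                          
                                                                          
                                                                          
                                                                          


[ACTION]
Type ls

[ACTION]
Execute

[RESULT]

$ python -c "print(2 + 2)"                                                
4                                                                         
$ cat config.txt                                                          
key0 = value30                                                            
key1 = value35                                                            
key2 = value15                                                            
key3 = value29                                                            
key4 = value57                                                            
key5 = value40                                                            
$ ls                                                                      
main.py  config.yaml  tests/                                              
$ █                                                                       
                                                                          
                                                                          
                                                                          
                                                                          
                                                                          
                                                                          
                                                                          
                                                                          
                                                                          
                                                                          
                                                                          
                                                                          
                                                                          
                                                                          
                                                                          
                                                                          
                                                                          
                                                                          


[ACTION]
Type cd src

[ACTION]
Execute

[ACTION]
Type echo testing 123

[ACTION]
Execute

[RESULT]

$ python -c "print(2 + 2)"                                                
4                                                                         
$ cat config.txt                                                          
key0 = value30                                                            
key1 = value35                                                            
key2 = value15                                                            
key3 = value29                                                            
key4 = value57                                                            
key5 = value40                                                            
$ ls                                                                      
main.py  config.yaml  tests/                                              
$ cd src                                                                  
                                                                          
$ echo testing 123                                                        
testing 123                                                               
$ █                                                                       
                                                                          
                                                                          
                                                                          
                                                                          
                                                                          
                                                                          
                                                                          
                                                                          
                                                                          
                                                                          
                                                                          
                                                                          
                                                                          
                                                                          


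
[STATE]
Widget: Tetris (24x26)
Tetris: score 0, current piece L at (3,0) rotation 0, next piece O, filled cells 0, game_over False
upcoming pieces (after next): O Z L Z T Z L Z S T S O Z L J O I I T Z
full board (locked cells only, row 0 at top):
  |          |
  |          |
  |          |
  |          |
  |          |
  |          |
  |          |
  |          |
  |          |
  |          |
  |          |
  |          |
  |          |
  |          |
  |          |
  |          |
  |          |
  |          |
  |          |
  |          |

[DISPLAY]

     ▒    │Next:        
   ▒▒▒    │▓▓           
          │▓▓           
          │             
          │             
          │             
          │Score:       
          │0            
          │             
          │             
          │             
          │             
          │             
          │             
          │             
          │             
          │             
          │             
          │             
          │             
          │             
          │             
          │             
          │             
          │             
          │             


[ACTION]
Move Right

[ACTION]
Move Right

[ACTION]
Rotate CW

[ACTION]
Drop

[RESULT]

          │Next:        
     ▒    │▓▓           
     ▒    │▓▓           
     ▒▒   │             
          │             
          │             
          │Score:       
          │0            
          │             
          │             
          │             
          │             
          │             
          │             
          │             
          │             
          │             
          │             
          │             
          │             
          │             
          │             
          │             
          │             
          │             
          │             


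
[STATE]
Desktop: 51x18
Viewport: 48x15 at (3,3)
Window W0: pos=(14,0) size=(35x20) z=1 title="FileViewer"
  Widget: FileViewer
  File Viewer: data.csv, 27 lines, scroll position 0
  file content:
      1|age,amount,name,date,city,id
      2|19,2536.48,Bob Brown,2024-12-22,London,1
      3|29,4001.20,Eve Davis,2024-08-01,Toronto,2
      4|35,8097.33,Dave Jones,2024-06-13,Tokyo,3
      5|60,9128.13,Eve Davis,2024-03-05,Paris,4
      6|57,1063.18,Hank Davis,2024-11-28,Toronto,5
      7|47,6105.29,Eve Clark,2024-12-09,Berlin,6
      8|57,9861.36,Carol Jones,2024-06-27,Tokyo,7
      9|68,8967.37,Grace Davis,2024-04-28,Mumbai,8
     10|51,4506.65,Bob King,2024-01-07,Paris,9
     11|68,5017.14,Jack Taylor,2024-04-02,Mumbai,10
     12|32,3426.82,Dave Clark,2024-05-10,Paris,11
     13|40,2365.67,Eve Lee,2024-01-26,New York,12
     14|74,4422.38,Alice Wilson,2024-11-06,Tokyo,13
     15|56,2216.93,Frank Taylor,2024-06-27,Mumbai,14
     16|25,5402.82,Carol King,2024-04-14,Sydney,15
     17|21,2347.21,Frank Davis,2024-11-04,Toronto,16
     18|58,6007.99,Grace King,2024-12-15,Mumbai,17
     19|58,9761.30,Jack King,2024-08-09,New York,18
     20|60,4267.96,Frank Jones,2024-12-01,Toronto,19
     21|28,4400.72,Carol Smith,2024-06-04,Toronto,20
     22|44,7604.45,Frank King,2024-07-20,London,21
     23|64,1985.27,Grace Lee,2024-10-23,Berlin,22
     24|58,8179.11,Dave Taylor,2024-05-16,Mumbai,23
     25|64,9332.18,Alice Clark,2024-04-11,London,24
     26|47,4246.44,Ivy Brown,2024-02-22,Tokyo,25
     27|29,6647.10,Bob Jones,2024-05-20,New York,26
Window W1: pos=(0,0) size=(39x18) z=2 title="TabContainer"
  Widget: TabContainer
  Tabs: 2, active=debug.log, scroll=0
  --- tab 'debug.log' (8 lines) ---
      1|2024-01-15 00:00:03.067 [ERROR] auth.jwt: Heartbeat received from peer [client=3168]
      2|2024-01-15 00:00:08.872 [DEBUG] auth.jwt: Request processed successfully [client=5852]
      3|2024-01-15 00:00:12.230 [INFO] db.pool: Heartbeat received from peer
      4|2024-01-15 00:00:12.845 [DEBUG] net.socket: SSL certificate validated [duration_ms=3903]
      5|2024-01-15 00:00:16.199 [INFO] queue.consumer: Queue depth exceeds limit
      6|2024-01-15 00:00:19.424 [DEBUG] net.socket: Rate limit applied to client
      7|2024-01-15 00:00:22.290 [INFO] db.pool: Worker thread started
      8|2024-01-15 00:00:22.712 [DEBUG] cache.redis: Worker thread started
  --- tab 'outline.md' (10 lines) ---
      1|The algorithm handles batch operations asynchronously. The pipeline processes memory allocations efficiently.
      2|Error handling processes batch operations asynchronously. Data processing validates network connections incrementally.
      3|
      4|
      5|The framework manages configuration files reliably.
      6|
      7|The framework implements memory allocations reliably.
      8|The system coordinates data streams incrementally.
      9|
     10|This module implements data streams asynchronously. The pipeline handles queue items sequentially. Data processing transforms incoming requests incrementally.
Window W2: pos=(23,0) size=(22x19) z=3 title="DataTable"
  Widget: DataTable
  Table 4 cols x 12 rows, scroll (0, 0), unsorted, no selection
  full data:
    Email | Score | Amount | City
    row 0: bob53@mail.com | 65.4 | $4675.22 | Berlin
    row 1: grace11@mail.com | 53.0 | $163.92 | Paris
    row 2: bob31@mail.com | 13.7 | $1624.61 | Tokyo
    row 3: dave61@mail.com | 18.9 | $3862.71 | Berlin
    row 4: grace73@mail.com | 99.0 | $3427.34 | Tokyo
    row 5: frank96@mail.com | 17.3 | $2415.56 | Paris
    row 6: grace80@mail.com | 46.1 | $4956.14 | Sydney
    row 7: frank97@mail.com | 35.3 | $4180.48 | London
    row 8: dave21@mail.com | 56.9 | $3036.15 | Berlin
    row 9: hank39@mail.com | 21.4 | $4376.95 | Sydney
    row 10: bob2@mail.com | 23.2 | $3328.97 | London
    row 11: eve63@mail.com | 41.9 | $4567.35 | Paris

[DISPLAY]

ebug.log]│ outline.m┃Email           │Sco┃  ▲┃  
────────────────────┃────────────────┼───┃2,█┃  
24-01-15 00:00:03.06┃bob53@mail.com  │65.┃1,░┃  
24-01-15 00:00:08.87┃grace11@mail.com│53.┃13░┃  
24-01-15 00:00:12.23┃bob31@mail.com  │13.┃5,░┃  
24-01-15 00:00:12.84┃dave61@mail.com │18.┃28░┃  
24-01-15 00:00:16.19┃grace73@mail.com│99.┃9,░┃  
24-01-15 00:00:19.42┃frank96@mail.com│17.┃-2░┃  
24-01-15 00:00:22.29┃grace80@mail.com│46.┃-2░┃  
24-01-15 00:00:22.71┃frank97@mail.com│35.┃,P░┃  
                    ┃dave21@mail.com │56.┃-0░┃  
                    ┃hank39@mail.com │21.┃10░┃  
                    ┃bob2@mail.com   │23.┃Ne░┃  
                    ┃eve63@mail.com  │41.┃1-░┃  
━━━━━━━━━━━━━━━━━━━━┃                    ┃6-░┃  


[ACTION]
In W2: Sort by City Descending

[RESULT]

ebug.log]│ outline.m┃Email           │Sco┃  ▲┃  
────────────────────┃────────────────┼───┃2,█┃  
24-01-15 00:00:03.06┃bob31@mail.com  │13.┃1,░┃  
24-01-15 00:00:08.87┃grace73@mail.com│99.┃13░┃  
24-01-15 00:00:12.23┃grace80@mail.com│46.┃5,░┃  
24-01-15 00:00:12.84┃hank39@mail.com │21.┃28░┃  
24-01-15 00:00:16.19┃grace11@mail.com│53.┃9,░┃  
24-01-15 00:00:19.42┃frank96@mail.com│17.┃-2░┃  
24-01-15 00:00:22.29┃eve63@mail.com  │41.┃-2░┃  
24-01-15 00:00:22.71┃frank97@mail.com│35.┃,P░┃  
                    ┃bob2@mail.com   │23.┃-0░┃  
                    ┃bob53@mail.com  │65.┃10░┃  
                    ┃dave61@mail.com │18.┃Ne░┃  
                    ┃dave21@mail.com │56.┃1-░┃  
━━━━━━━━━━━━━━━━━━━━┃                    ┃6-░┃  


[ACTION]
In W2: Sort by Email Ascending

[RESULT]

ebug.log]│ outline.m┃Email          ▲│Sco┃  ▲┃  
────────────────────┃────────────────┼───┃2,█┃  
24-01-15 00:00:03.06┃bob2@mail.com   │23.┃1,░┃  
24-01-15 00:00:08.87┃bob31@mail.com  │13.┃13░┃  
24-01-15 00:00:12.23┃bob53@mail.com  │65.┃5,░┃  
24-01-15 00:00:12.84┃dave21@mail.com │56.┃28░┃  
24-01-15 00:00:16.19┃dave61@mail.com │18.┃9,░┃  
24-01-15 00:00:19.42┃eve63@mail.com  │41.┃-2░┃  
24-01-15 00:00:22.29┃frank96@mail.com│17.┃-2░┃  
24-01-15 00:00:22.71┃frank97@mail.com│35.┃,P░┃  
                    ┃grace11@mail.com│53.┃-0░┃  
                    ┃grace73@mail.com│99.┃10░┃  
                    ┃grace80@mail.com│46.┃Ne░┃  
                    ┃hank39@mail.com │21.┃1-░┃  
━━━━━━━━━━━━━━━━━━━━┃                    ┃6-░┃  


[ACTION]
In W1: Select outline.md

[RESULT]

ebug.log │[outline.m┃Email          ▲│Sco┃  ▲┃  
────────────────────┃────────────────┼───┃2,█┃  
e algorithm handles ┃bob2@mail.com   │23.┃1,░┃  
ror handling process┃bob31@mail.com  │13.┃13░┃  
                    ┃bob53@mail.com  │65.┃5,░┃  
                    ┃dave21@mail.com │56.┃28░┃  
e framework manages ┃dave61@mail.com │18.┃9,░┃  
                    ┃eve63@mail.com  │41.┃-2░┃  
e framework implemen┃frank96@mail.com│17.┃-2░┃  
e system coordinates┃frank97@mail.com│35.┃,P░┃  
                    ┃grace11@mail.com│53.┃-0░┃  
is module implements┃grace73@mail.com│99.┃10░┃  
                    ┃grace80@mail.com│46.┃Ne░┃  
                    ┃hank39@mail.com │21.┃1-░┃  
━━━━━━━━━━━━━━━━━━━━┃                    ┃6-░┃  


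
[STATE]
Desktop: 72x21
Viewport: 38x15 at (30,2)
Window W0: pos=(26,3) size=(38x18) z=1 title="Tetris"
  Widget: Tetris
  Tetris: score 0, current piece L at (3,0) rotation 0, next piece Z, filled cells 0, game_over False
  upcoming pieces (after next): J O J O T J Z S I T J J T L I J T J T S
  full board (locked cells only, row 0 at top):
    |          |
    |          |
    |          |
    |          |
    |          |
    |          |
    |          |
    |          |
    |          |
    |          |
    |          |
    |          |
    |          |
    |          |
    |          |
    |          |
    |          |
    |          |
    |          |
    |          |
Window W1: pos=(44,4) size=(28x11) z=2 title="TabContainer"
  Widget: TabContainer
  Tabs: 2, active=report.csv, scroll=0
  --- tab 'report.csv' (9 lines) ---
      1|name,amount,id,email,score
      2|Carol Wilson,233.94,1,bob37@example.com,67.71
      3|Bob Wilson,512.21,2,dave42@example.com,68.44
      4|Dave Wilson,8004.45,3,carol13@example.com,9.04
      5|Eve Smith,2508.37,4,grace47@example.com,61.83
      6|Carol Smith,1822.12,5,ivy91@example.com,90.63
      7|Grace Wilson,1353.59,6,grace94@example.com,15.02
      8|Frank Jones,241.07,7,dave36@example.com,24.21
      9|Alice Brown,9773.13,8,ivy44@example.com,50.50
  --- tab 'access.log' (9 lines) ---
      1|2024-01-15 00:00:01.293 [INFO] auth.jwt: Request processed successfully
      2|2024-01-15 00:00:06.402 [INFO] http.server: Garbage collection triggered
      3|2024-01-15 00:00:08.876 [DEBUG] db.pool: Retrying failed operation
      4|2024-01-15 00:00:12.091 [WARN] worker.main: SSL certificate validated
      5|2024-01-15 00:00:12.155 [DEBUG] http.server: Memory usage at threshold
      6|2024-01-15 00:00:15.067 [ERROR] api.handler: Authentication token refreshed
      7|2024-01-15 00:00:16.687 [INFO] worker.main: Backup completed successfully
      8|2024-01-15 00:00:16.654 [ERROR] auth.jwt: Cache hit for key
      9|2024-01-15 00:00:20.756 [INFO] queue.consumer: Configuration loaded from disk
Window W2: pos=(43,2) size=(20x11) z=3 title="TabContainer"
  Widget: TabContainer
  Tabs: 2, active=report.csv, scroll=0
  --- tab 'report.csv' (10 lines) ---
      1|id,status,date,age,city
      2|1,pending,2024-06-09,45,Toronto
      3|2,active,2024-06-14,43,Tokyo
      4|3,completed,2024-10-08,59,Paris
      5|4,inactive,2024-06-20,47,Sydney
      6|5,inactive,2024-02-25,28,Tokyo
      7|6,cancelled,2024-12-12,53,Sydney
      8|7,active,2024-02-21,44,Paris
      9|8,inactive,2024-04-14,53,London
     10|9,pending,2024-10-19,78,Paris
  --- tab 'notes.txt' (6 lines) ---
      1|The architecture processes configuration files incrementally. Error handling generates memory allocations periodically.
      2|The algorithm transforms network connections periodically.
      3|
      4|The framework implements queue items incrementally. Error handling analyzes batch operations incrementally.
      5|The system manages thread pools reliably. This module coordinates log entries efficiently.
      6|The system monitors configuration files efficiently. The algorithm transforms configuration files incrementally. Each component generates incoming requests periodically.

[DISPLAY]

             ┏━━━━━━━━━━━━━━━━━━┓     
━━━━━━━━━━━━━┃ TabContainer     ┃┓    
tris         ┠──────────────────┨━━━━━
─────────────┃[report.csv]│ note┃     
       │Next:┃──────────────────┃─────
       │▓▓   ┃id,status,date,age┃ss.lo
       │ ▓▓  ┃1,pending,2024-06-┃─────
       │     ┃2,active,2024-06-1┃il,sc
       │     ┃3,completed,2024-1┃4,1,b
       │     ┃4,inactive,2024-06┃2,dav
       │Score┗━━━━━━━━━━━━━━━━━━┛5,3,c
       │0     ┃Eve Smith,2508.37,4,gra
       │      ┗━━━━━━━━━━━━━━━━━━━━━━━
       │                         ┃    
       │                         ┃    


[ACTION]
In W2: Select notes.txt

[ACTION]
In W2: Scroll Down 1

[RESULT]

             ┏━━━━━━━━━━━━━━━━━━┓     
━━━━━━━━━━━━━┃ TabContainer     ┃┓    
tris         ┠──────────────────┨━━━━━
─────────────┃ report.csv │[note┃     
       │Next:┃──────────────────┃─────
       │▓▓   ┃The algorithm tran┃ss.lo
       │ ▓▓  ┃                  ┃─────
       │     ┃The framework impl┃il,sc
       │     ┃The system manages┃4,1,b
       │     ┃The system monitor┃2,dav
       │Score┗━━━━━━━━━━━━━━━━━━┛5,3,c
       │0     ┃Eve Smith,2508.37,4,gra
       │      ┗━━━━━━━━━━━━━━━━━━━━━━━
       │                         ┃    
       │                         ┃    


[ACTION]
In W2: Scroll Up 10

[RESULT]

             ┏━━━━━━━━━━━━━━━━━━┓     
━━━━━━━━━━━━━┃ TabContainer     ┃┓    
tris         ┠──────────────────┨━━━━━
─────────────┃ report.csv │[note┃     
       │Next:┃──────────────────┃─────
       │▓▓   ┃The architecture p┃ss.lo
       │ ▓▓  ┃The algorithm tran┃─────
       │     ┃                  ┃il,sc
       │     ┃The framework impl┃4,1,b
       │     ┃The system manages┃2,dav
       │Score┗━━━━━━━━━━━━━━━━━━┛5,3,c
       │0     ┃Eve Smith,2508.37,4,gra
       │      ┗━━━━━━━━━━━━━━━━━━━━━━━
       │                         ┃    
       │                         ┃    


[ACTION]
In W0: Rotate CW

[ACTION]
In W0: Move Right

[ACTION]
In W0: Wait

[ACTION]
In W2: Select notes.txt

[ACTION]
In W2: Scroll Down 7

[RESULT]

             ┏━━━━━━━━━━━━━━━━━━┓     
━━━━━━━━━━━━━┃ TabContainer     ┃┓    
tris         ┠──────────────────┨━━━━━
─────────────┃ report.csv │[note┃     
       │Next:┃──────────────────┃─────
       │▓▓   ┃The system monitor┃ss.lo
       │ ▓▓  ┃                  ┃─────
       │     ┃                  ┃il,sc
       │     ┃                  ┃4,1,b
       │     ┃                  ┃2,dav
       │Score┗━━━━━━━━━━━━━━━━━━┛5,3,c
       │0     ┃Eve Smith,2508.37,4,gra
       │      ┗━━━━━━━━━━━━━━━━━━━━━━━
       │                         ┃    
       │                         ┃    


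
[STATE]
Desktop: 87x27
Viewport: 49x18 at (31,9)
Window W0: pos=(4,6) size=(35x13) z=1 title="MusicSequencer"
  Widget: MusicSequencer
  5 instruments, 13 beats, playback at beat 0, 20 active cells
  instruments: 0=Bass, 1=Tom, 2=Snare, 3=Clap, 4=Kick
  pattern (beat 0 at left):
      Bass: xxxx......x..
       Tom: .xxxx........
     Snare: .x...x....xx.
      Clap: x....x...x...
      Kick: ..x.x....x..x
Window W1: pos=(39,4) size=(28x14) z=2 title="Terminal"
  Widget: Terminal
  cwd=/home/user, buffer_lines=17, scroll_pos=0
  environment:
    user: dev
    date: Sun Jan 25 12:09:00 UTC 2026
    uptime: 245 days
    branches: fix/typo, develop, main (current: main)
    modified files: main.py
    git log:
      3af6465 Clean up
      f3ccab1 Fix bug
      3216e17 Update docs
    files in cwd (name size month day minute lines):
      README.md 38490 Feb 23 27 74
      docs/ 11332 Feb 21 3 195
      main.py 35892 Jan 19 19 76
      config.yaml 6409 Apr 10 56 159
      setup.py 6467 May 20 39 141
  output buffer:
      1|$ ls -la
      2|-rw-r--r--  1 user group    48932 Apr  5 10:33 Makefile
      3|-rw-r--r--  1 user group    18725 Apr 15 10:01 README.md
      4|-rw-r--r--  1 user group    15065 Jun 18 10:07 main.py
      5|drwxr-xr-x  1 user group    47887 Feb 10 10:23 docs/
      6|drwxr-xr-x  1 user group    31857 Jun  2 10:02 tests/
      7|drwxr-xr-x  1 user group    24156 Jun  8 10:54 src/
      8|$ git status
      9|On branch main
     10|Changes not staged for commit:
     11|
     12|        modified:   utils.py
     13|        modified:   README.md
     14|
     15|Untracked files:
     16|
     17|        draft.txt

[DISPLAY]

       ┃┃-rw-r--r--  1 user group  ┃             
       ┃┃-rw-r--r--  1 user group  ┃             
       ┃┃drwxr-xr-x  1 user group  ┃             
       ┃┃drwxr-xr-x  1 user group  ┃             
       ┃┃drwxr-xr-x  1 user group  ┃             
       ┃┃$ git status              ┃             
       ┃┃On branch main            ┃             
       ┃┃Changes not staged for com┃             
       ┃┗━━━━━━━━━━━━━━━━━━━━━━━━━━┛             
━━━━━━━┛                                         
                                                 
                                                 
                                                 
                                                 
                                                 
                                                 
                                                 
                                                 


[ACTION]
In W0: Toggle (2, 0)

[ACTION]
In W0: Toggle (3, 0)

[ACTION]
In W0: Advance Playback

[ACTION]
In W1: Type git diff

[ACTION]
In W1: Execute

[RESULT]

       ┃┃$ git diff                ┃             
       ┃┃diff --git a/main.py b/mai┃             
       ┃┃--- a/main.py             ┃             
       ┃┃+++ b/main.py             ┃             
       ┃┃@@ -1,3 +1,4 @@           ┃             
       ┃┃+# updated                ┃             
       ┃┃ import sys               ┃             
       ┃┃$ █                       ┃             
       ┃┗━━━━━━━━━━━━━━━━━━━━━━━━━━┛             
━━━━━━━┛                                         
                                                 
                                                 
                                                 
                                                 
                                                 
                                                 
                                                 
                                                 


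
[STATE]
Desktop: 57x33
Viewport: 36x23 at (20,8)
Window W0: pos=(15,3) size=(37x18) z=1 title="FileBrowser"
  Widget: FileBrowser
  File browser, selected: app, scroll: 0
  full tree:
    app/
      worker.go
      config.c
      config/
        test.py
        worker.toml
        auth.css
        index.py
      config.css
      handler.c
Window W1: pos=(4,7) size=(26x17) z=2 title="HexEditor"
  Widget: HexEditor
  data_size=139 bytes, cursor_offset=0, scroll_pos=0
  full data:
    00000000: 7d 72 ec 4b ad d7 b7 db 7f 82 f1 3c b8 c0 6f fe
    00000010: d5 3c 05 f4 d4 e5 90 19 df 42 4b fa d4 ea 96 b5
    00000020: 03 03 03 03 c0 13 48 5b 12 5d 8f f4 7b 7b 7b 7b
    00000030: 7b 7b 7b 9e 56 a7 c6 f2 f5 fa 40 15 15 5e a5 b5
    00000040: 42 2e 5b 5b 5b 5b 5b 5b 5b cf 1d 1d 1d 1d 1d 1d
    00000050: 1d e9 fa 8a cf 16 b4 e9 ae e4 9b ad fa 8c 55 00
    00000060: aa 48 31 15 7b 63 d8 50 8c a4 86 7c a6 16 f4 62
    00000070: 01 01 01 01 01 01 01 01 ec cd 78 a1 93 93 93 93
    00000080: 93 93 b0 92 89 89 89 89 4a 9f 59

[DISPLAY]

         ┃                     ┃    
─────────┨/                    ┃    
 ec 4b ad┃                     ┃    
 05 f4 d4┃                     ┃    
 03 03 c0┃                     ┃    
 7b 9e 56┃                     ┃    
 5b 5b 5b┃                     ┃    
 fa 8a cf┃                     ┃    
 31 15 7b┃                     ┃    
 01 01 01┃                     ┃    
 b0 92 89┃                     ┃    
         ┃                     ┃    
         ┃━━━━━━━━━━━━━━━━━━━━━┛    
         ┃                          
         ┃                          
━━━━━━━━━┛                          
                                    
                                    
                                    
                                    
                                    
                                    
                                    


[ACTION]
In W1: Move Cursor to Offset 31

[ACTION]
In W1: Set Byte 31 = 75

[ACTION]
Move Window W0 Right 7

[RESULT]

         ┃g.c                       
─────────┨onfig/                    
 ec 4b ad┃g.css                     
 05 f4 d4┃er.c                      
 03 03 c0┃                          
 7b 9e 56┃                          
 5b 5b 5b┃                          
 fa 8a cf┃                          
 31 15 7b┃                          
 01 01 01┃                          
 b0 92 89┃                          
         ┃                          
         ┃━━━━━━━━━━━━━━━━━━━━━━━━━━
         ┃                          
         ┃                          
━━━━━━━━━┛                          
                                    
                                    
                                    
                                    
                                    
                                    
                                    


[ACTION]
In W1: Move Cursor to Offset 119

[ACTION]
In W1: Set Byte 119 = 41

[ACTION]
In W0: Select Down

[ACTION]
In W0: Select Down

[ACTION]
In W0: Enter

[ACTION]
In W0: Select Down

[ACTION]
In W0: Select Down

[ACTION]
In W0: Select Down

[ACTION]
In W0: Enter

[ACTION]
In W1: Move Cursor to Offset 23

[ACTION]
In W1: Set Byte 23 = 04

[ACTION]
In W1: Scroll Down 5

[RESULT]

         ┃g.c                       
─────────┨onfig/                    
 fa 8a cf┃g.css                     
 31 15 7b┃er.c                      
 01 01 01┃                          
 b0 92 89┃                          
         ┃                          
         ┃                          
         ┃                          
         ┃                          
         ┃                          
         ┃                          
         ┃━━━━━━━━━━━━━━━━━━━━━━━━━━
         ┃                          
         ┃                          
━━━━━━━━━┛                          
                                    
                                    
                                    
                                    
                                    
                                    
                                    


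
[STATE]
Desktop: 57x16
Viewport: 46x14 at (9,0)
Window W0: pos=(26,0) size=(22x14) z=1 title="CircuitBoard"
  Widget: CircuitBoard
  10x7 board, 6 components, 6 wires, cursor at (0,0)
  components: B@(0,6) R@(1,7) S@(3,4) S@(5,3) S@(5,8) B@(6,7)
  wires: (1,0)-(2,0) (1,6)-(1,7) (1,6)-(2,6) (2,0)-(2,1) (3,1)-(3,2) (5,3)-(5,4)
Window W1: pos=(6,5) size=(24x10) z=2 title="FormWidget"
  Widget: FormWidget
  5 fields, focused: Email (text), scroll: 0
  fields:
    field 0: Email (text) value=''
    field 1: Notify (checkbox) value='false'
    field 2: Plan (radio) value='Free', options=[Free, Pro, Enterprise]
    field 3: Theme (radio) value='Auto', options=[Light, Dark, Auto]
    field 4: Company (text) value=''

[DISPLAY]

                 ┏━━━━━━━━━━━━━━━━━━━━┓       
                 ┃ CircuitBoard       ┃       
                 ┠────────────────────┨       
                 ┃   0 1 2 3 4 5 6 7 8┃       
                 ┃0  [.]              ┃       
━━━━━━━━━━━━━━━━━━━━┓                 ┃       
ormWidget           ┃ ·               ┃       
────────────────────┨ │               ┃       
Email:      [      ]┃ · ─ ·           ┃       
Notify:     [ ]     ┃                 ┃       
Plan:       (●) Free┃     · ─ ·       ┃       
Theme:      ( ) Ligh┃                 ┃       
Company:    [      ]┃                 ┃       
                    ┃━━━━━━━━━━━━━━━━━┛       


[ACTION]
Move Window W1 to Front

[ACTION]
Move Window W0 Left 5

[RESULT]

            ┏━━━━━━━━━━━━━━━━━━━━┓            
            ┃ CircuitBoard       ┃            
            ┠────────────────────┨            
            ┃   0 1 2 3 4 5 6 7 8┃            
            ┃0  [.]              ┃            
━━━━━━━━━━━━━━━━━━━━┓            ┃            
ormWidget           ┃            ┃            
────────────────────┨            ┃            
Email:      [      ]┃·           ┃            
Notify:     [ ]     ┃            ┃            
Plan:       (●) Free┃· ─ ·       ┃            
Theme:      ( ) Ligh┃            ┃            
Company:    [      ]┃            ┃            
                    ┃━━━━━━━━━━━━┛            


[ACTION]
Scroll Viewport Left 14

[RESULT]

                     ┏━━━━━━━━━━━━━━━━━━━━┓   
                     ┃ CircuitBoard       ┃   
                     ┠────────────────────┨   
                     ┃   0 1 2 3 4 5 6 7 8┃   
                     ┃0  [.]              ┃   
      ┏━━━━━━━━━━━━━━━━━━━━━━┓            ┃   
      ┃ FormWidget           ┃            ┃   
      ┠──────────────────────┨            ┃   
      ┃> Email:      [      ]┃·           ┃   
      ┃  Notify:     [ ]     ┃            ┃   
      ┃  Plan:       (●) Free┃· ─ ·       ┃   
      ┃  Theme:      ( ) Ligh┃            ┃   
      ┃  Company:    [      ]┃            ┃   
      ┃                      ┃━━━━━━━━━━━━┛   


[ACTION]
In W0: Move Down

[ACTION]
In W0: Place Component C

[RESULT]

                     ┏━━━━━━━━━━━━━━━━━━━━┓   
                     ┃ CircuitBoard       ┃   
                     ┠────────────────────┨   
                     ┃   0 1 2 3 4 5 6 7 8┃   
                     ┃0                   ┃   
      ┏━━━━━━━━━━━━━━━━━━━━━━┓            ┃   
      ┃ FormWidget           ┃            ┃   
      ┠──────────────────────┨            ┃   
      ┃> Email:      [      ]┃·           ┃   
      ┃  Notify:     [ ]     ┃            ┃   
      ┃  Plan:       (●) Free┃· ─ ·       ┃   
      ┃  Theme:      ( ) Ligh┃            ┃   
      ┃  Company:    [      ]┃            ┃   
      ┃                      ┃━━━━━━━━━━━━┛   


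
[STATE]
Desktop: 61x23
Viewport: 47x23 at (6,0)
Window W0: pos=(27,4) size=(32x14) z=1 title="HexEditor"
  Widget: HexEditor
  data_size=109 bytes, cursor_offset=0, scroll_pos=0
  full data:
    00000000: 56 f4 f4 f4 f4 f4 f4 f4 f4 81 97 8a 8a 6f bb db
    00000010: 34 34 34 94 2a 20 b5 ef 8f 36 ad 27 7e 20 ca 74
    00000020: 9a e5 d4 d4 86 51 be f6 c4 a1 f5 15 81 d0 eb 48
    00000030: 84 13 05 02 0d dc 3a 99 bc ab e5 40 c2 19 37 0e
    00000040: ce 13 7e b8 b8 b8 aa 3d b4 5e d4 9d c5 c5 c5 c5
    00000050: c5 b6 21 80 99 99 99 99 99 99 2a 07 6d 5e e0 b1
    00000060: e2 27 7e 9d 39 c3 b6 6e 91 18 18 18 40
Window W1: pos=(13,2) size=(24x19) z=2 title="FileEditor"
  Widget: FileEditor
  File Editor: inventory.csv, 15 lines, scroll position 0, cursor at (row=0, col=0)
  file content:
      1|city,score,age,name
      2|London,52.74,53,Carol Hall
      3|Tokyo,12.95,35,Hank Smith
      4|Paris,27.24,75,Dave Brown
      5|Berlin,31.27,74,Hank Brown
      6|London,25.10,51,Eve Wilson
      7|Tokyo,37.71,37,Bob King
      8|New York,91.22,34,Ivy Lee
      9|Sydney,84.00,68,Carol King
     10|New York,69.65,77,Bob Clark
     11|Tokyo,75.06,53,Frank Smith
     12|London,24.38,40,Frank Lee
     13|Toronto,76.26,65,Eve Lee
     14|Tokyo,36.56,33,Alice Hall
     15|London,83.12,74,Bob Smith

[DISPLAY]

                                               
                                               
       ┏━━━━━━━━━━━━━━━━━━━━━━┓                
       ┃ FileEditor           ┃                
       ┠──────────────────────┨━━━━━━━━━━━━━━━━
       ┃█ity,score,age,name  ▲┃r               
       ┃London,52.74,53,Carol█┃────────────────
       ┃Tokyo,12.95,35,Hank S░┃ 56 f4 f4 f4 f4 
       ┃Paris,27.24,75,Dave B░┃ 34 34 34 94 2a 
       ┃Berlin,31.27,74,Hank ░┃ 9a e5 d4 d4 86 
       ┃London,25.10,51,Eve W░┃ 84 13 05 02 0d 
       ┃Tokyo,37.71,37,Bob Ki░┃ ce 13 7e b8 b8 
       ┃New York,91.22,34,Ivy░┃ c5 b6 21 80 99 
       ┃Sydney,84.00,68,Carol░┃ e2 27 7e 9d 39 
       ┃New York,69.65,77,Bob░┃                
       ┃Tokyo,75.06,53,Frank ░┃                
       ┃London,24.38,40,Frank░┃                
       ┃Toronto,76.26,65,Eve ░┃━━━━━━━━━━━━━━━━
       ┃Tokyo,36.56,33,Alice ░┃                
       ┃London,83.12,74,Bob S▼┃                
       ┗━━━━━━━━━━━━━━━━━━━━━━┛                
                                               
                                               


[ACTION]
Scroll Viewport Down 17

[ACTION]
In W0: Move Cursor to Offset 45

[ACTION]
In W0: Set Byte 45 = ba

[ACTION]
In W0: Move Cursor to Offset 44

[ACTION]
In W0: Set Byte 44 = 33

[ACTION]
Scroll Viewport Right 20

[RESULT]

                                               
                                               
━━━━━━━━━━━━━━━━━━━━━━┓                        
 FileEditor           ┃                        
──────────────────────┨━━━━━━━━━━━━━━━━━━━━━┓  
█ity,score,age,name  ▲┃r                    ┃  
London,52.74,53,Carol█┃─────────────────────┨  
Tokyo,12.95,35,Hank S░┃ 56 f4 f4 f4 f4 f4 f4┃  
Paris,27.24,75,Dave B░┃ 34 34 34 94 2a 20 b5┃  
Berlin,31.27,74,Hank ░┃ 9a e5 d4 d4 86 51 be┃  
London,25.10,51,Eve W░┃ 84 13 05 02 0d dc 3a┃  
Tokyo,37.71,37,Bob Ki░┃ ce 13 7e b8 b8 b8 aa┃  
New York,91.22,34,Ivy░┃ c5 b6 21 80 99 99 99┃  
Sydney,84.00,68,Carol░┃ e2 27 7e 9d 39 c3 b6┃  
New York,69.65,77,Bob░┃                     ┃  
Tokyo,75.06,53,Frank ░┃                     ┃  
London,24.38,40,Frank░┃                     ┃  
Toronto,76.26,65,Eve ░┃━━━━━━━━━━━━━━━━━━━━━┛  
Tokyo,36.56,33,Alice ░┃                        
London,83.12,74,Bob S▼┃                        
━━━━━━━━━━━━━━━━━━━━━━┛                        
                                               
                                               
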